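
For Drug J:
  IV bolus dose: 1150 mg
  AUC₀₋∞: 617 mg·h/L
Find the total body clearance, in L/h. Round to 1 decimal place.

CL = Dose / AUC = 1150 / 617 = 1.864 L/h

1.9 L/h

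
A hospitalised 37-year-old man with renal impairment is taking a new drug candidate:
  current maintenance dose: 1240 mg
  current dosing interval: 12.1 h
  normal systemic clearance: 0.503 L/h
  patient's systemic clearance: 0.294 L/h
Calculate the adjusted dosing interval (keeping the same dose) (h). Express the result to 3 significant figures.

20.7 h

To keep the same average steady-state level, dosing rate must scale with clearance.
CL ratio = 0.294 / 0.503 = 0.5845
New interval (same dose) = 12.1 / 0.5845 = 20.70 h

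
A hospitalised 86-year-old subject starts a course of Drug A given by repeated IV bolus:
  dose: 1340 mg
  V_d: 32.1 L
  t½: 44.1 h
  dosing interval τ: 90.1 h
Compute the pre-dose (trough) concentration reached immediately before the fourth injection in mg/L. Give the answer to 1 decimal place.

13.2 mg/L

C₀ per dose = Dose / Vd = 1340 / 32.1 = 41.74 mg/L
k = ln2 / t½ = 0.693147 / 44.1 = 0.01572 h⁻¹
Fraction remaining after one interval: r = e^(−kτ) = e^(−0.01572 × 90.1) = 0.2426
Before dose 4, 3 doses have been given (aged 1τ, 2τ, 3τ).
C_trough = C₀ × (r + r² + … + r^3) = C₀ × r(1−r^3)/(1−r)
        = 41.74 × 0.2426 × (1 − 0.01428) / (1 − 0.2426) = 13.18 mg/L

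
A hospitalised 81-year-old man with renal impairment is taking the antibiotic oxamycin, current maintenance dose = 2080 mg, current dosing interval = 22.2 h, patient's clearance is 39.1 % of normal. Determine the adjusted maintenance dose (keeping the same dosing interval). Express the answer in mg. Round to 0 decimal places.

To keep the same average steady-state level, dosing rate must scale with clearance.
CL ratio = 39.1 / 100 = 0.3910
New dose (same interval) = 2080 × 0.3910 = 813.3 mg

813 mg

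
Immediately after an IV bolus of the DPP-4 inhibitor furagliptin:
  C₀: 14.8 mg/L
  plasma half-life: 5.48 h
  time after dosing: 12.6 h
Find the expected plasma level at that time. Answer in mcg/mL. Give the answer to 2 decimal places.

3.01 mcg/mL

k = ln2 / t½ = 0.693147 / 5.48 = 0.1265 h⁻¹
C = C₀ · e^(−k·t) = 14.80 × e^(−0.1265 × 12.6)
  = 14.80 × 0.2031 = 3.006 mg/L
(3.006 mg/L = 3.006 mcg/mL)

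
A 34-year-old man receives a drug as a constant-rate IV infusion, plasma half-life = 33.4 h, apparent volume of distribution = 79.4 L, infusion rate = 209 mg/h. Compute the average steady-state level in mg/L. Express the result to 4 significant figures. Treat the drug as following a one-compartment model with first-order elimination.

126.8 mg/L

k = ln2 / t½ = 0.693147 / 33.4 = 0.02075 h⁻¹
CL = k × Vd = 0.02075 × 79.4 = 1.648 L/h
At steady state Css = R₀ / CL = 209 / 1.648 = 126.8 mg/L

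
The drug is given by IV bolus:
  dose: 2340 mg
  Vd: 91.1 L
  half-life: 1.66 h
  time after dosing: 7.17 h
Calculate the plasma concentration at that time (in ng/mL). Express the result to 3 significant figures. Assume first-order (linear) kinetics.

C₀ = Dose / Vd = 2340 / 91.1 = 25.69 mg/L
k = ln2 / t½ = 0.693147 / 1.66 = 0.4176 h⁻¹
C = C₀ · e^(−k·t) = 25.69 × e^(−0.4176 × 7.17)
  = 25.69 × 0.05008 = 1.287 mg/L
Convert: 1.287 mg/L × 1000 = 1287 ng/mL

1290 ng/mL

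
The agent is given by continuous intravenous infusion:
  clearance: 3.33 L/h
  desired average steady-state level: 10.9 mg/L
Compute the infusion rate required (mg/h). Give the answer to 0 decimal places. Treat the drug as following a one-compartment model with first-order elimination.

36 mg/h

At steady state, infusion rate R₀ = Css × CL = 10.9 × 3.330 = 36.30 mg/h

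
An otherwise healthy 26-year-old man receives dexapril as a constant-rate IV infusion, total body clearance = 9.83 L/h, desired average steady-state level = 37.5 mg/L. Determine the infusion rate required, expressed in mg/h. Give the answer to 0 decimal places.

369 mg/h

At steady state, infusion rate R₀ = Css × CL = 37.5 × 9.830 = 368.6 mg/h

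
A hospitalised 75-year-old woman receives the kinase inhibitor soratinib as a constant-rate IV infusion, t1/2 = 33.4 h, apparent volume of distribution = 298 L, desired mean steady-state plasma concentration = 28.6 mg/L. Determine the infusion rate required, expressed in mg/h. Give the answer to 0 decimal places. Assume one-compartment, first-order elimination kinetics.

k = ln2 / t½ = 0.693147 / 33.4 = 0.02075 h⁻¹
CL = k × Vd = 0.02075 × 298 = 6.184 L/h
At steady state, infusion rate R₀ = Css × CL = 28.6 × 6.184 = 176.9 mg/h

177 mg/h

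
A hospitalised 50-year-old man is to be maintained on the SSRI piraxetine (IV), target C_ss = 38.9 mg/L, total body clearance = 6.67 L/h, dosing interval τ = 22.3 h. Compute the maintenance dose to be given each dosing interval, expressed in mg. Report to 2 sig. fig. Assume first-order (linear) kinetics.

5800 mg

At steady state, Dose/τ = Css × CL.
Dose = Css × CL × τ = 38.9 × 6.670 × 22.3 = 5786 mg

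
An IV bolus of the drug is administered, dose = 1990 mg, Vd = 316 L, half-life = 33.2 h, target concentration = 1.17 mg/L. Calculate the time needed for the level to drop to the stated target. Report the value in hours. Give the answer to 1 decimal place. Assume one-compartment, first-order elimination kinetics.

80.6 h

C₀ = Dose / Vd = 1990 / 316 = 6.297 mg/L
k = ln2 / t½ = 0.693147 / 33.2 = 0.02088 h⁻¹
t = ln(C₀ / C) / k = ln(6.297 / 1.17) / 0.02088
  = ln(5.382) / 0.02088 = 1.683 / 0.02088 = 80.60 h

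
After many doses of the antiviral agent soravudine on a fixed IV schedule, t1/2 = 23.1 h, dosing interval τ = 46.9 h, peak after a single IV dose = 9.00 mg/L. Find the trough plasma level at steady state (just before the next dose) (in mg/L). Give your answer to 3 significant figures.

k = ln2 / t½ = 0.693147 / 23.1 = 0.03001 h⁻¹
e^(−kτ) = e^(−0.03001 × 46.9) = 0.2448
Accumulation ratio R = 1 / (1 − e^(−kτ)) = 1 / (1 − 0.2448) = 1.324
Steady-state trough = C₀ × R × e^(−kτ) = 9.00 × 1.324 × 0.2448 = 2.917 mg/L

2.92 mg/L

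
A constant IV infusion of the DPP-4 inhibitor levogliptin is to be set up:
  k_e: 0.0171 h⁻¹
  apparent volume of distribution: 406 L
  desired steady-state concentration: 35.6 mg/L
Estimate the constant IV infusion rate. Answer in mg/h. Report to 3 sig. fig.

247 mg/h

CL = k × Vd = 0.01710 × 406 = 6.943 L/h
At steady state, infusion rate R₀ = Css × CL = 35.6 × 6.943 = 247.2 mg/h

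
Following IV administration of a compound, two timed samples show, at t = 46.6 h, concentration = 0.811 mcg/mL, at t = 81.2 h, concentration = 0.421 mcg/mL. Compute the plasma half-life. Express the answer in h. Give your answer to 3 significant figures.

36.6 h

k = ln(C₁/C₂) / (t₂ − t₁) = ln(0.811/0.421) / (81.2 − 46.6)
  = 0.6556 / 34.60 = 0.01895 h⁻¹
t½ = ln2 / k = 0.693147 / 0.01895 = 36.58 h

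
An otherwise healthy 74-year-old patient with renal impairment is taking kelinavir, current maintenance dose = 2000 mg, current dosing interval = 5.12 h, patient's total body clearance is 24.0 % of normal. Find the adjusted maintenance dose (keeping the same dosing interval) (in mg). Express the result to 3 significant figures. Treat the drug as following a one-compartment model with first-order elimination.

To keep the same average steady-state level, dosing rate must scale with clearance.
CL ratio = 24.0 / 100 = 0.2400
New dose (same interval) = 2000 × 0.2400 = 480.0 mg

480 mg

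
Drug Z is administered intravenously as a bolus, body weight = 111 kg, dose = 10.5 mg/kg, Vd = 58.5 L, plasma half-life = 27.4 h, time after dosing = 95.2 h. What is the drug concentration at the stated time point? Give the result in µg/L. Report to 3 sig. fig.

Total dose = 10.5 × 111 = 1166 mg
C₀ = Dose / Vd = 1166 / 58.5 = 19.93 mg/L
k = ln2 / t½ = 0.693147 / 27.4 = 0.02530 h⁻¹
C = C₀ · e^(−k·t) = 19.93 × e^(−0.02530 × 95.2)
  = 19.93 × 0.08994 = 1.793 mg/L
Convert: 1.793 mg/L × 1000 = 1793 µg/L

1790 µg/L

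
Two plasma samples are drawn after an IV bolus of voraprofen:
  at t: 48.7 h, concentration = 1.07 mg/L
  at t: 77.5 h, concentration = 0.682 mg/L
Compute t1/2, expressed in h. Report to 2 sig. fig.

k = ln(C₁/C₂) / (t₂ − t₁) = ln(1.07/0.682) / (77.5 − 48.7)
  = 0.4504 / 28.80 = 0.01564 h⁻¹
t½ = ln2 / k = 0.693147 / 0.01564 = 44.32 h

44 h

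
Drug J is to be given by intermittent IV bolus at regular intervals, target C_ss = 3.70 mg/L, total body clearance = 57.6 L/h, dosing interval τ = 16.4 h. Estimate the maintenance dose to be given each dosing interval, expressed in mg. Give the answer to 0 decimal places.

At steady state, Dose/τ = Css × CL.
Dose = Css × CL × τ = 3.70 × 57.60 × 16.4 = 3495 mg

3495 mg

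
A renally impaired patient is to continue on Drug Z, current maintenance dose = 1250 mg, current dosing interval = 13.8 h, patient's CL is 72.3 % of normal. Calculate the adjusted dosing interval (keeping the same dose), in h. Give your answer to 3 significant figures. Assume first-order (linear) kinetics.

To keep the same average steady-state level, dosing rate must scale with clearance.
CL ratio = 72.3 / 100 = 0.7230
New interval (same dose) = 13.8 / 0.7230 = 19.09 h

19.1 h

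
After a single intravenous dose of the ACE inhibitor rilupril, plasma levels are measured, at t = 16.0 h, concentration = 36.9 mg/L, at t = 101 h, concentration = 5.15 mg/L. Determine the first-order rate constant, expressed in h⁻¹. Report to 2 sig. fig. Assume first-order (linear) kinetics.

0.023 h⁻¹

k = ln(C₁/C₂) / (t₂ − t₁) = ln(36.9/5.15) / (101 − 16.0)
  = 1.969 / 85.00 = 0.02316 h⁻¹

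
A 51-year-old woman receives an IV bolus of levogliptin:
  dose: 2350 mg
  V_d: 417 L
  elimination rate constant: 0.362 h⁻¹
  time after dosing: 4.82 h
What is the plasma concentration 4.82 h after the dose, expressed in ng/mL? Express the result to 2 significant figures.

C₀ = Dose / Vd = 2350 / 417 = 5.635 mg/L
C = C₀ · e^(−k·t) = 5.635 × e^(−0.3620 × 4.82)
  = 5.635 × 0.1747 = 0.9844 mg/L
Convert: 0.9844 mg/L × 1000 = 984.4 ng/mL

980 ng/mL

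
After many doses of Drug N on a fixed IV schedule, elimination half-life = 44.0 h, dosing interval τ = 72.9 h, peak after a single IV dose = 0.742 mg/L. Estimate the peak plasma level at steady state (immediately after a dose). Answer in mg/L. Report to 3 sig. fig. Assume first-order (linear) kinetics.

1.09 mg/L

k = ln2 / t½ = 0.693147 / 44.0 = 0.01575 h⁻¹
e^(−kτ) = e^(−0.01575 × 72.9) = 0.3172
Accumulation ratio R = 1 / (1 − e^(−kτ)) = 1 / (1 − 0.3172) = 1.465
Steady-state peak = C₀ × R = 0.742 × 1.465 = 1.087 mg/L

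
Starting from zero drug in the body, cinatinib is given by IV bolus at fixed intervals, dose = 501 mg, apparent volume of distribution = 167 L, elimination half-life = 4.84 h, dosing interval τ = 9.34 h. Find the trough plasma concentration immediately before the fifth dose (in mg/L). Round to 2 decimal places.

C₀ per dose = Dose / Vd = 501 / 167 = 3.000 mg/L
k = ln2 / t½ = 0.693147 / 4.84 = 0.1432 h⁻¹
Fraction remaining after one interval: r = e^(−kτ) = e^(−0.1432 × 9.34) = 0.2625
Before dose 5, 4 doses have been given (aged 1τ, 2τ, 3τ, 4τ).
C_trough = C₀ × (r + r² + … + r^4) = C₀ × r(1−r^4)/(1−r)
        = 3.000 × 0.2625 × (1 − 0.004748) / (1 − 0.2625) = 1.063 mg/L

1.06 mg/L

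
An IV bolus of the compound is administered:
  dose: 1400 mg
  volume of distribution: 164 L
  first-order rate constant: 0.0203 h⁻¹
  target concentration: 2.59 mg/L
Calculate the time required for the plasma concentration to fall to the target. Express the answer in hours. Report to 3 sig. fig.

58.8 h

C₀ = Dose / Vd = 1400 / 164 = 8.537 mg/L
t = ln(C₀ / C) / k = ln(8.537 / 2.59) / 0.02030
  = ln(3.296) / 0.02030 = 1.193 / 0.02030 = 58.77 h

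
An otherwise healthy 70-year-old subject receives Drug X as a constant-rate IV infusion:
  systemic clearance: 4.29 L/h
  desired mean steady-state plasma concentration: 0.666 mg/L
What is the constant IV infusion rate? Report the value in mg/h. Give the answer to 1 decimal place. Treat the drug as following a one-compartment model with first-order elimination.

2.9 mg/h

At steady state, infusion rate R₀ = Css × CL = 0.666 × 4.290 = 2.857 mg/h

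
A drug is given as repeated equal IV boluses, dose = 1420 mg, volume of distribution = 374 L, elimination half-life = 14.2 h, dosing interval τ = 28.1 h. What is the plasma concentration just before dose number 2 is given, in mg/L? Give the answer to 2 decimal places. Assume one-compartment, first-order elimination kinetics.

C₀ per dose = Dose / Vd = 1420 / 374 = 3.797 mg/L
k = ln2 / t½ = 0.693147 / 14.2 = 0.04881 h⁻¹
Fraction remaining after one interval: r = e^(−kτ) = e^(−0.04881 × 28.1) = 0.2537
Before dose 2, 1 dose has been given (aged 1τ).
C_trough = C₀ × r = 3.797 × 0.2537 = 0.9633 mg/L

0.96 mg/L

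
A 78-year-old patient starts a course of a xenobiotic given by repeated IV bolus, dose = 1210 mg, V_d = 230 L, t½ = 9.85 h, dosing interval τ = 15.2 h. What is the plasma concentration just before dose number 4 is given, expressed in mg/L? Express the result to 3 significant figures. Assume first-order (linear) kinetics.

2.64 mg/L

C₀ per dose = Dose / Vd = 1210 / 230 = 5.261 mg/L
k = ln2 / t½ = 0.693147 / 9.85 = 0.07037 h⁻¹
Fraction remaining after one interval: r = e^(−kτ) = e^(−0.07037 × 15.2) = 0.3431
Before dose 4, 3 doses have been given (aged 1τ, 2τ, 3τ).
C_trough = C₀ × (r + r² + … + r^3) = C₀ × r(1−r^3)/(1−r)
        = 5.261 × 0.3431 × (1 − 0.04039) / (1 − 0.3431) = 2.637 mg/L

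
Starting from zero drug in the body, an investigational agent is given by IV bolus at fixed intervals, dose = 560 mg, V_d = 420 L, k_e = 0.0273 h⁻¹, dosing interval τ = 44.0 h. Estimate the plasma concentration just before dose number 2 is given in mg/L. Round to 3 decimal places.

0.401 mg/L

C₀ per dose = Dose / Vd = 560 / 420 = 1.333 mg/L
Fraction remaining after one interval: r = e^(−kτ) = e^(−0.02730 × 44.0) = 0.3008
Before dose 2, 1 dose has been given (aged 1τ).
C_trough = C₀ × r = 1.333 × 0.3008 = 0.4010 mg/L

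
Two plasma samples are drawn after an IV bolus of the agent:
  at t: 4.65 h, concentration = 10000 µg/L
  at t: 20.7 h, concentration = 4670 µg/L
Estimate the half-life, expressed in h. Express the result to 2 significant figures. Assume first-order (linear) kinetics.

15 h

k = ln(C₁/C₂) / (t₂ − t₁) = ln(10000/4670) / (20.7 − 4.65)
  = 0.7614 / 16.05 = 0.04744 h⁻¹
t½ = ln2 / k = 0.693147 / 0.04744 = 14.61 h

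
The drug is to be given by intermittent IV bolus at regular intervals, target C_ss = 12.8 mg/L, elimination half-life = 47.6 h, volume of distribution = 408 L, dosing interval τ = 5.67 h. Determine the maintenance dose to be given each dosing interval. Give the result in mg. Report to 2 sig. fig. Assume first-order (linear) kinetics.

430 mg

k = ln2 / t½ = 0.693147 / 47.6 = 0.01456 h⁻¹
CL = k × Vd = 0.01456 × 408 = 5.940 L/h
At steady state, Dose/τ = Css × CL.
Dose = Css × CL × τ = 12.8 × 5.940 × 5.67 = 431.1 mg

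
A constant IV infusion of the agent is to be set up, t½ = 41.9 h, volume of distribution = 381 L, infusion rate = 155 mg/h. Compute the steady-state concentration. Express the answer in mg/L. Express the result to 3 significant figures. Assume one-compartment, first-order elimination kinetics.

k = ln2 / t½ = 0.693147 / 41.9 = 0.01654 h⁻¹
CL = k × Vd = 0.01654 × 381 = 6.302 L/h
At steady state Css = R₀ / CL = 155 / 6.302 = 24.60 mg/L

24.6 mg/L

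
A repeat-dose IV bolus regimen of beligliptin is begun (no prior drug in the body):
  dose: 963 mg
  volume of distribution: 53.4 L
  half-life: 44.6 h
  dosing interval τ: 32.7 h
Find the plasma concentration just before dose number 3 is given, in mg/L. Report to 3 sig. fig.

C₀ per dose = Dose / Vd = 963 / 53.4 = 18.03 mg/L
k = ln2 / t½ = 0.693147 / 44.6 = 0.01554 h⁻¹
Fraction remaining after one interval: r = e^(−kτ) = e^(−0.01554 × 32.7) = 0.6016
Before dose 3, 2 doses have been given (aged 1τ, 2τ).
C_trough = C₀ × (r + r²) = 18.03 × (0.6016 + 0.3619) = 17.37 mg/L

17.4 mg/L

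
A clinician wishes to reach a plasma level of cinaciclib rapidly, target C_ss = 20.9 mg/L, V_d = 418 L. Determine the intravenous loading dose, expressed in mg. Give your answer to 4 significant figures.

LD = Css × Vd = 20.9 × 418 = 8736 mg

8736 mg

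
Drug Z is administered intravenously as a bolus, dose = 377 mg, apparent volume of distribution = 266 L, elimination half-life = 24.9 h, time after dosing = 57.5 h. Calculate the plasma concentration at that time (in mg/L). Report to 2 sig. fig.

C₀ = Dose / Vd = 377.0 / 266 = 1.417 mg/L
k = ln2 / t½ = 0.693147 / 24.9 = 0.02784 h⁻¹
C = C₀ · e^(−k·t) = 1.417 × e^(−0.02784 × 57.5)
  = 1.417 × 0.2017 = 0.2858 mg/L

0.29 mg/L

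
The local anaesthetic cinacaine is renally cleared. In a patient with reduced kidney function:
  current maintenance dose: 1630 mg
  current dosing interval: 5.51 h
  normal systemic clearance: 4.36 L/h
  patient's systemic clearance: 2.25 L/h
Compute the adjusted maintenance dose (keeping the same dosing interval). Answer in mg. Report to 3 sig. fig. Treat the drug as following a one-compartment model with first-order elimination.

To keep the same average steady-state level, dosing rate must scale with clearance.
CL ratio = 2.25 / 4.36 = 0.5161
New dose (same interval) = 1630 × 0.5161 = 841.2 mg

841 mg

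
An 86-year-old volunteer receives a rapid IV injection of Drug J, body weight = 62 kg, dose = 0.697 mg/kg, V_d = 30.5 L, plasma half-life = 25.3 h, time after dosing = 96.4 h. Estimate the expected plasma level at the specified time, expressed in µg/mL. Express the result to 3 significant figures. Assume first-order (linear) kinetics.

0.101 µg/mL

Total dose = 0.697 × 62 = 43.21 mg
C₀ = Dose / Vd = 43.21 / 30.5 = 1.417 mg/L
k = ln2 / t½ = 0.693147 / 25.3 = 0.02740 h⁻¹
C = C₀ · e^(−k·t) = 1.417 × e^(−0.02740 × 96.4)
  = 1.417 × 0.07126 = 0.1010 mg/L
(0.1010 mg/L = 0.1010 µg/mL)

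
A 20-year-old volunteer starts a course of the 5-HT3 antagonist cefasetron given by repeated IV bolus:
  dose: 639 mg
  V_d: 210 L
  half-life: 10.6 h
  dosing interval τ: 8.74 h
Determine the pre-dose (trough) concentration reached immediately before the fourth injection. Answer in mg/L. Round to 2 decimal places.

C₀ per dose = Dose / Vd = 639 / 210 = 3.043 mg/L
k = ln2 / t½ = 0.693147 / 10.6 = 0.06539 h⁻¹
Fraction remaining after one interval: r = e^(−kτ) = e^(−0.06539 × 8.74) = 0.5647
Before dose 4, 3 doses have been given (aged 1τ, 2τ, 3τ).
C_trough = C₀ × (r + r² + … + r^3) = C₀ × r(1−r^3)/(1−r)
        = 3.043 × 0.5647 × (1 − 0.1801) / (1 − 0.5647) = 3.237 mg/L

3.24 mg/L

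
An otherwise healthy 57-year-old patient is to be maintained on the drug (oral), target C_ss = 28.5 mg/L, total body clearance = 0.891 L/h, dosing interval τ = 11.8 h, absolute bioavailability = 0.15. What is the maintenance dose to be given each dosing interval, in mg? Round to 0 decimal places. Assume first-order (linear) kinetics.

1998 mg

At steady state, F × (Dose/τ) = Css × CL.
Dose = Css × CL × τ / F = 28.5 × 0.8910 × 11.8 / 0.15 = 1998 mg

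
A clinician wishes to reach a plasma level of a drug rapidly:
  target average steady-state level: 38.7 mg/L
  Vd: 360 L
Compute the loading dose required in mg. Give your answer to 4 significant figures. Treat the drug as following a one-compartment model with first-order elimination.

LD = Css × Vd = 38.7 × 360 = 13930 mg

13930 mg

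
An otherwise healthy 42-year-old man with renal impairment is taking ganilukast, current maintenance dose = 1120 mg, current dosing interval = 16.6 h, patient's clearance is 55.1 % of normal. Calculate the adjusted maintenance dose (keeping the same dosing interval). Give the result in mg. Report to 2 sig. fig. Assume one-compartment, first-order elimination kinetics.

To keep the same average steady-state level, dosing rate must scale with clearance.
CL ratio = 55.1 / 100 = 0.5510
New dose (same interval) = 1120 × 0.5510 = 617.1 mg

620 mg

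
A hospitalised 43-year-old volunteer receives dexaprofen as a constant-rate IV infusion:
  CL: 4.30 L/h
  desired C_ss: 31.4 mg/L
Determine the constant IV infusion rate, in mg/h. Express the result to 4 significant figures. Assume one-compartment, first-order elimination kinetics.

135.0 mg/h

At steady state, infusion rate R₀ = Css × CL = 31.4 × 4.300 = 135.0 mg/h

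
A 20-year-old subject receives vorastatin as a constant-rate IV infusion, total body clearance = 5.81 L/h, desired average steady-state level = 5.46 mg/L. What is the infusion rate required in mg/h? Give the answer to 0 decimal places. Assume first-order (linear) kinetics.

32 mg/h

At steady state, infusion rate R₀ = Css × CL = 5.46 × 5.810 = 31.72 mg/h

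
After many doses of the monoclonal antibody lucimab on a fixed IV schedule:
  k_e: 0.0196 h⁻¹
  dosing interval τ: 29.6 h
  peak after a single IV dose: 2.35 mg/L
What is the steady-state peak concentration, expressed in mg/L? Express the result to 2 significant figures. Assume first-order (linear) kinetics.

e^(−kτ) = e^(−0.01960 × 29.6) = 0.5598
Accumulation ratio R = 1 / (1 − e^(−kτ)) = 1 / (1 − 0.5598) = 2.272
Steady-state peak = C₀ × R = 2.35 × 2.272 = 5.339 mg/L

5.3 mg/L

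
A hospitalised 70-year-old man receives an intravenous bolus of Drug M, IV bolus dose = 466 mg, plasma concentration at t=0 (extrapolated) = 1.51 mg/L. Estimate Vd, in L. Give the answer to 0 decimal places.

Vd = Dose / C₀ = 466.0 / 1.51 = 308.6 L

309 L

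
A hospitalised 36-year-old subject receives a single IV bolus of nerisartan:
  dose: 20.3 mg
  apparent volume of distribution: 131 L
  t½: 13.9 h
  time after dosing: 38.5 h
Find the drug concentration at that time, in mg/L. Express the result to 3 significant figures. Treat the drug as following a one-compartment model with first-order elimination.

0.0227 mg/L

C₀ = Dose / Vd = 20.30 / 131 = 0.1550 mg/L
k = ln2 / t½ = 0.693147 / 13.9 = 0.04987 h⁻¹
C = C₀ · e^(−k·t) = 0.1550 × e^(−0.04987 × 38.5)
  = 0.1550 × 0.1466 = 0.02272 mg/L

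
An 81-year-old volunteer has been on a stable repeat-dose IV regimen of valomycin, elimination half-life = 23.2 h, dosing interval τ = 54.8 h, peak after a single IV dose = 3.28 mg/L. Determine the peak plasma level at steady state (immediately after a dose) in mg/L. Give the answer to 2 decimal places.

4.07 mg/L

k = ln2 / t½ = 0.693147 / 23.2 = 0.02988 h⁻¹
e^(−kτ) = e^(−0.02988 × 54.8) = 0.1945
Accumulation ratio R = 1 / (1 − e^(−kτ)) = 1 / (1 − 0.1945) = 1.241
Steady-state peak = C₀ × R = 3.28 × 1.241 = 4.070 mg/L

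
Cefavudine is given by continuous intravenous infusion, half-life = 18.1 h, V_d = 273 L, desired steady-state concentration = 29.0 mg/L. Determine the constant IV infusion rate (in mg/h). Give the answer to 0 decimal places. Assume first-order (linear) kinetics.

303 mg/h

k = ln2 / t½ = 0.693147 / 18.1 = 0.03830 h⁻¹
CL = k × Vd = 0.03830 × 273 = 10.46 L/h
At steady state, infusion rate R₀ = Css × CL = 29.0 × 10.46 = 303.3 mg/h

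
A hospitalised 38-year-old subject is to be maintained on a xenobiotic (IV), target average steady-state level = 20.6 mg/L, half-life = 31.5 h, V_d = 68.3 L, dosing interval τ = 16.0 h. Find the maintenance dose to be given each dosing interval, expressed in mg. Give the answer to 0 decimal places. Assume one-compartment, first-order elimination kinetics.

495 mg

k = ln2 / t½ = 0.693147 / 31.5 = 0.02200 h⁻¹
CL = k × Vd = 0.02200 × 68.3 = 1.503 L/h
At steady state, Dose/τ = Css × CL.
Dose = Css × CL × τ = 20.6 × 1.503 × 16.0 = 495.4 mg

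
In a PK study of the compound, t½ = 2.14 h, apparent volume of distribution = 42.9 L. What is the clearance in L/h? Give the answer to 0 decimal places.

14 L/h

k = ln2 / t½ = 0.693147 / 2.14 = 0.3239 h⁻¹
CL = k × Vd = 0.3239 × 42.9 = 13.90 L/h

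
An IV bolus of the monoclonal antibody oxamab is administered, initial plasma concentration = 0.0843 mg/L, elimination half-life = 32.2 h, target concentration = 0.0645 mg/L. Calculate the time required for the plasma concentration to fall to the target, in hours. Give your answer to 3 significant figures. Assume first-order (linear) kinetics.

12.4 h

k = ln2 / t½ = 0.693147 / 32.2 = 0.02153 h⁻¹
t = ln(C₀ / C) / k = ln(0.08430 / 0.0645) / 0.02153
  = ln(1.307) / 0.02153 = 0.2677 / 0.02153 = 12.43 h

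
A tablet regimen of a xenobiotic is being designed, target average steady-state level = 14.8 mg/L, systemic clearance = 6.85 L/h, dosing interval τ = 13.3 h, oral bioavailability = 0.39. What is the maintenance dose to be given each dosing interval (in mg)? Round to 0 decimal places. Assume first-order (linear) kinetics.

At steady state, F × (Dose/τ) = Css × CL.
Dose = Css × CL × τ / F = 14.8 × 6.850 × 13.3 / 0.39 = 3457 mg

3457 mg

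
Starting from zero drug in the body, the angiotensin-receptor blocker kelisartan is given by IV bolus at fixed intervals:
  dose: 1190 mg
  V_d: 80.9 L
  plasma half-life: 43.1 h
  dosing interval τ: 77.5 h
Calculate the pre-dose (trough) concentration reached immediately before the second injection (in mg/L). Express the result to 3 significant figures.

C₀ per dose = Dose / Vd = 1190 / 80.9 = 14.71 mg/L
k = ln2 / t½ = 0.693147 / 43.1 = 0.01608 h⁻¹
Fraction remaining after one interval: r = e^(−kτ) = e^(−0.01608 × 77.5) = 0.2876
Before dose 2, 1 dose has been given (aged 1τ).
C_trough = C₀ × r = 14.71 × 0.2876 = 4.231 mg/L

4.23 mg/L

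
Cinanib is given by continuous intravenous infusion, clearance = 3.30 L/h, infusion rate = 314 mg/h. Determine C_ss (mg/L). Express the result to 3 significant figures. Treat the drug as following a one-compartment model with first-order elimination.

At steady state Css = R₀ / CL = 314 / 3.300 = 95.15 mg/L

95.2 mg/L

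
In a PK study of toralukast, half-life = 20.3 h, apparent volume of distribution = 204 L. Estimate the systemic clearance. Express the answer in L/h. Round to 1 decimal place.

k = ln2 / t½ = 0.693147 / 20.3 = 0.03415 h⁻¹
CL = k × Vd = 0.03415 × 204 = 6.967 L/h

7.0 L/h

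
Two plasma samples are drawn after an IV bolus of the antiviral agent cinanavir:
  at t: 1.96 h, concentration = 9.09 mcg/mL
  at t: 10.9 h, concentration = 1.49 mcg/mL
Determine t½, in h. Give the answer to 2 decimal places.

k = ln(C₁/C₂) / (t₂ − t₁) = ln(9.09/1.49) / (10.9 − 1.96)
  = 1.808 / 8.940 = 0.2022 h⁻¹
t½ = ln2 / k = 0.693147 / 0.2022 = 3.428 h

3.43 h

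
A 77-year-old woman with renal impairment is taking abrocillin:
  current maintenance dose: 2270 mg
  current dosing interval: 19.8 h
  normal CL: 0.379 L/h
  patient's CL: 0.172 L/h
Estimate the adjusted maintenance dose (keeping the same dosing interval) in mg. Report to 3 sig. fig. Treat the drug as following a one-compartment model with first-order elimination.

To keep the same average steady-state level, dosing rate must scale with clearance.
CL ratio = 0.172 / 0.379 = 0.4538
New dose (same interval) = 2270 × 0.4538 = 1030 mg

1030 mg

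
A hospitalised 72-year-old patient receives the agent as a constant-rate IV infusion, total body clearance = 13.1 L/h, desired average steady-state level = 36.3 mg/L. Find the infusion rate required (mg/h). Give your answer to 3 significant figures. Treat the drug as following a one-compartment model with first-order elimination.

At steady state, infusion rate R₀ = Css × CL = 36.3 × 13.10 = 475.5 mg/h

476 mg/h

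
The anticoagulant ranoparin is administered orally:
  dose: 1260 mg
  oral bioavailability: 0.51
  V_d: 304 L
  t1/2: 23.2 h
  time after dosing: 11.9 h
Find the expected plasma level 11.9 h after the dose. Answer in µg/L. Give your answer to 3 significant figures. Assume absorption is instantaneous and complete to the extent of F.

1480 µg/L

Amount reaching circulation = F × Dose = 0.51 × 1260 = 642.6 mg
C₀ = F·Dose / Vd = 642.6 / 304 = 2.114 mg/L
k = ln2 / t½ = 0.693147 / 23.2 = 0.02988 h⁻¹
C = C₀ · e^(−k·t) = 2.114 × e^(−0.02988 × 11.9)
  = 2.114 × 0.7008 = 1.481 mg/L
Convert: 1.481 mg/L × 1000 = 1481 µg/L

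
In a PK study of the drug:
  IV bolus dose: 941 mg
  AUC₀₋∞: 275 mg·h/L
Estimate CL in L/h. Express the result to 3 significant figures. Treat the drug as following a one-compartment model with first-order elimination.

CL = Dose / AUC = 941 / 275 = 3.422 L/h

3.42 L/h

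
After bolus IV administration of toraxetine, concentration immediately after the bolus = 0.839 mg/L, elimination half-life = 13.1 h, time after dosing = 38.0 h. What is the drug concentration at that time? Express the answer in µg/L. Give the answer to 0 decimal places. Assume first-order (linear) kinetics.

k = ln2 / t½ = 0.693147 / 13.1 = 0.05291 h⁻¹
C = C₀ · e^(−k·t) = 0.8390 × e^(−0.05291 × 38.0)
  = 0.8390 × 0.1339 = 0.1123 mg/L
Convert: 0.1123 mg/L × 1000 = 112.3 µg/L

112 µg/L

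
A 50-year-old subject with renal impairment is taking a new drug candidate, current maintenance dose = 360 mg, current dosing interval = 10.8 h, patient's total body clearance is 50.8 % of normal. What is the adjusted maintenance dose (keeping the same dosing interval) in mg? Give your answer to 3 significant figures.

183 mg

To keep the same average steady-state level, dosing rate must scale with clearance.
CL ratio = 50.8 / 100 = 0.5080
New dose (same interval) = 360 × 0.5080 = 182.9 mg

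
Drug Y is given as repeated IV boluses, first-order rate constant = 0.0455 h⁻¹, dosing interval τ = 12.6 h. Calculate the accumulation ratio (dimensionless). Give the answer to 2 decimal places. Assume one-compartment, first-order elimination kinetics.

e^(−kτ) = e^(−0.04550 × 12.6) = 0.5637
Accumulation ratio R = 1 / (1 − e^(−kτ)) = 1 / (1 − 0.5637) = 2.292

2.29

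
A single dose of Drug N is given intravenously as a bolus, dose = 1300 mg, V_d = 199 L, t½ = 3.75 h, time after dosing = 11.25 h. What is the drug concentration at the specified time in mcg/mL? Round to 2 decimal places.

C₀ = Dose / Vd = 1300 / 199 = 6.533 mg/L
k = ln2 / t½ = 0.693147 / 3.75 = 0.1848 h⁻¹
t / t½ = 11.25 / 3.75 = 3 half-lives
C = C₀ × (1/2)^3 = 6.533 × 0.1250 = 0.8166 mg/L
(0.8166 mg/L = 0.8166 mcg/mL)

0.82 mcg/mL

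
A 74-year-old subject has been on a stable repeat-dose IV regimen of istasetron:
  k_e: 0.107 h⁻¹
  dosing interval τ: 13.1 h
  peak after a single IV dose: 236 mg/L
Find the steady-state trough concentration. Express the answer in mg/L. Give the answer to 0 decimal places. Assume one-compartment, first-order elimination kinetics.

77 mg/L

e^(−kτ) = e^(−0.1070 × 13.1) = 0.2462
Accumulation ratio R = 1 / (1 − e^(−kτ)) = 1 / (1 − 0.2462) = 1.327
Steady-state trough = C₀ × R × e^(−kτ) = 236 × 1.327 × 0.2462 = 77.10 mg/L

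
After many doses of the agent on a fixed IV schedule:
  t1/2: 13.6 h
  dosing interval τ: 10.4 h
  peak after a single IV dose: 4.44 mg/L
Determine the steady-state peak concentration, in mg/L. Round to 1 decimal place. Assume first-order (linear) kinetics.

10.8 mg/L

k = ln2 / t½ = 0.693147 / 13.6 = 0.05097 h⁻¹
e^(−kτ) = e^(−0.05097 × 10.4) = 0.5886
Accumulation ratio R = 1 / (1 − e^(−kτ)) = 1 / (1 − 0.5886) = 2.431
Steady-state peak = C₀ × R = 4.44 × 2.431 = 10.79 mg/L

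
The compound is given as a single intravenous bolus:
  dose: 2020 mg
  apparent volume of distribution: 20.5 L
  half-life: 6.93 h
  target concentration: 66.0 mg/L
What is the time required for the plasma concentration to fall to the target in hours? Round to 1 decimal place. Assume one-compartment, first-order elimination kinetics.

C₀ = Dose / Vd = 2020 / 20.5 = 98.54 mg/L
k = ln2 / t½ = 0.693147 / 6.93 = 0.1000 h⁻¹
t = ln(C₀ / C) / k = ln(98.54 / 66.0) / 0.1000
  = ln(1.493) / 0.1000 = 0.4008 / 0.1000 = 4.008 h

4.0 h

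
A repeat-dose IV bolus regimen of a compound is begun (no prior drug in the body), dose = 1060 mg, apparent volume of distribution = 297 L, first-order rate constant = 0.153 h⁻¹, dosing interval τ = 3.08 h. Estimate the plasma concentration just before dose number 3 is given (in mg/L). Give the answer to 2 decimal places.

3.62 mg/L

C₀ per dose = Dose / Vd = 1060 / 297 = 3.569 mg/L
Fraction remaining after one interval: r = e^(−kτ) = e^(−0.1530 × 3.08) = 0.6242
Before dose 3, 2 doses have been given (aged 1τ, 2τ).
C_trough = C₀ × (r + r²) = 3.569 × (0.6242 + 0.3896) = 3.618 mg/L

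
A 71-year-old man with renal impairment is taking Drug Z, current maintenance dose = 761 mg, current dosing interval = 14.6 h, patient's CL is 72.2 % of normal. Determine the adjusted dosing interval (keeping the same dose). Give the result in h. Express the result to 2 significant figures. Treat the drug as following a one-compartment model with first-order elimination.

To keep the same average steady-state level, dosing rate must scale with clearance.
CL ratio = 72.2 / 100 = 0.7220
New interval (same dose) = 14.6 / 0.7220 = 20.22 h

20 h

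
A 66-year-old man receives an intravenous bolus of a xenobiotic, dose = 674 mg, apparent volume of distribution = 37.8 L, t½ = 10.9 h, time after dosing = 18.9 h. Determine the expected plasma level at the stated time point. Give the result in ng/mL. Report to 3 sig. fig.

C₀ = Dose / Vd = 674.0 / 37.8 = 17.83 mg/L
k = ln2 / t½ = 0.693147 / 10.9 = 0.06359 h⁻¹
C = C₀ · e^(−k·t) = 17.83 × e^(−0.06359 × 18.9)
  = 17.83 × 0.3006 = 5.360 mg/L
Convert: 5.360 mg/L × 1000 = 5360 ng/mL

5360 ng/mL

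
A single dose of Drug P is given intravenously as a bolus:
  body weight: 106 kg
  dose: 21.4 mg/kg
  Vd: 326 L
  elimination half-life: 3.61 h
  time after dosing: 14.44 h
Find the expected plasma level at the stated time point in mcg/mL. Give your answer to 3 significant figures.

0.435 mcg/mL

Total dose = 21.4 × 106 = 2268 mg
C₀ = Dose / Vd = 2268 / 326 = 6.957 mg/L
k = ln2 / t½ = 0.693147 / 3.61 = 0.1920 h⁻¹
t / t½ = 14.44 / 3.61 = 4 half-lives
C = C₀ × (1/2)^4 = 6.957 × 0.06250 = 0.4348 mg/L
(0.4348 mg/L = 0.4348 mcg/mL)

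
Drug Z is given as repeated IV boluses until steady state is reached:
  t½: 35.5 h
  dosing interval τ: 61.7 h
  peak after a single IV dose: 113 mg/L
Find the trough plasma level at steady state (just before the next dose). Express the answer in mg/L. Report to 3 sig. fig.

48.4 mg/L

k = ln2 / t½ = 0.693147 / 35.5 = 0.01953 h⁻¹
e^(−kτ) = e^(−0.01953 × 61.7) = 0.2997
Accumulation ratio R = 1 / (1 − e^(−kτ)) = 1 / (1 − 0.2997) = 1.428
Steady-state trough = C₀ × R × e^(−kτ) = 113 × 1.428 × 0.2997 = 48.36 mg/L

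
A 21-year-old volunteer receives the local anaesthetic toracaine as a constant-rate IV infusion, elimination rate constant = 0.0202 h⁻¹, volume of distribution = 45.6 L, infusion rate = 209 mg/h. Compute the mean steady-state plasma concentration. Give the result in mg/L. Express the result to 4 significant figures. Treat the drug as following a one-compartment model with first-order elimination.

CL = k × Vd = 0.02020 × 45.6 = 0.9211 L/h
At steady state Css = R₀ / CL = 209 / 0.9211 = 226.9 mg/L

226.9 mg/L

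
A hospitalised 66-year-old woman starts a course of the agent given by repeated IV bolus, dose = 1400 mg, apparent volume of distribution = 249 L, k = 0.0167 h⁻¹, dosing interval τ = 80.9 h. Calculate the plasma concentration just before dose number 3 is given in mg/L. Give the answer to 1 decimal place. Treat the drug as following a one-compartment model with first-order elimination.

C₀ per dose = Dose / Vd = 1400 / 249 = 5.622 mg/L
Fraction remaining after one interval: r = e^(−kτ) = e^(−0.01670 × 80.9) = 0.2590
Before dose 3, 2 doses have been given (aged 1τ, 2τ).
C_trough = C₀ × (r + r²) = 5.622 × (0.2590 + 0.06708) = 1.833 mg/L

1.8 mg/L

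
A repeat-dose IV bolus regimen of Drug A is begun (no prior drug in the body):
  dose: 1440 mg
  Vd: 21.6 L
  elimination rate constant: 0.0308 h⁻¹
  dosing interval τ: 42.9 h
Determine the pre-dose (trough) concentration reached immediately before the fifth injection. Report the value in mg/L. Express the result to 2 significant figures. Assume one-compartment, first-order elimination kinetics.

24 mg/L

C₀ per dose = Dose / Vd = 1440 / 21.6 = 66.67 mg/L
Fraction remaining after one interval: r = e^(−kτ) = e^(−0.03080 × 42.9) = 0.2668
Before dose 5, 4 doses have been given (aged 1τ, 2τ, 3τ, 4τ).
C_trough = C₀ × (r + r² + … + r^4) = C₀ × r(1−r^4)/(1−r)
        = 66.67 × 0.2668 × (1 − 0.005067) / (1 − 0.2668) = 24.14 mg/L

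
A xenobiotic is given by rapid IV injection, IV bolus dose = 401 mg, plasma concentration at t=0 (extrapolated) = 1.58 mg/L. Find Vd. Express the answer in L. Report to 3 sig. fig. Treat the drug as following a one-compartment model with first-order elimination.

Vd = Dose / C₀ = 401.0 / 1.58 = 253.8 L

254 L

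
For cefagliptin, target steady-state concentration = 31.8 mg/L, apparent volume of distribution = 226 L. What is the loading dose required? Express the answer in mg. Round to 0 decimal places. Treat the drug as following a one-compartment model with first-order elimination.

LD = Css × Vd = 31.8 × 226 = 7187 mg

7187 mg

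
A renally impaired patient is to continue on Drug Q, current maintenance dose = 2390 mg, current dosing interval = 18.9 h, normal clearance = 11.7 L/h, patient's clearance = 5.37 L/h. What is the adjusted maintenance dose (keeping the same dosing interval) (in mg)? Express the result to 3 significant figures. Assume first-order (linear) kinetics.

1100 mg

To keep the same average steady-state level, dosing rate must scale with clearance.
CL ratio = 5.37 / 11.7 = 0.4590
New dose (same interval) = 2390 × 0.4590 = 1097 mg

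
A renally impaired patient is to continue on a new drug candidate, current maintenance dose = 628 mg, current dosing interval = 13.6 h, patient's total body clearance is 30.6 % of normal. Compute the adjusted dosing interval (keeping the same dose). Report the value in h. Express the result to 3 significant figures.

To keep the same average steady-state level, dosing rate must scale with clearance.
CL ratio = 30.6 / 100 = 0.3060
New interval (same dose) = 13.6 / 0.3060 = 44.44 h

44.4 h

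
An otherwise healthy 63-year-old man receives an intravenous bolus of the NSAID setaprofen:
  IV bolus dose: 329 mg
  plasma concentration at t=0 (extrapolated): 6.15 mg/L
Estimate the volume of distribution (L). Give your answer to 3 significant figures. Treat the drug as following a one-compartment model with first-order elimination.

Vd = Dose / C₀ = 329.0 / 6.15 = 53.50 L

53.5 L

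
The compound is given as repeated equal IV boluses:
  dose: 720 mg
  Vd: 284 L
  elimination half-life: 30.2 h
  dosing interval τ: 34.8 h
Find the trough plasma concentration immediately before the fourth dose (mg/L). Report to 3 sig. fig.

1.88 mg/L

C₀ per dose = Dose / Vd = 720 / 284 = 2.535 mg/L
k = ln2 / t½ = 0.693147 / 30.2 = 0.02295 h⁻¹
Fraction remaining after one interval: r = e^(−kτ) = e^(−0.02295 × 34.8) = 0.4499
Before dose 4, 3 doses have been given (aged 1τ, 2τ, 3τ).
C_trough = C₀ × (r + r² + … + r^3) = C₀ × r(1−r^3)/(1−r)
        = 2.535 × 0.4499 × (1 − 0.09106) / (1 − 0.4499) = 1.884 mg/L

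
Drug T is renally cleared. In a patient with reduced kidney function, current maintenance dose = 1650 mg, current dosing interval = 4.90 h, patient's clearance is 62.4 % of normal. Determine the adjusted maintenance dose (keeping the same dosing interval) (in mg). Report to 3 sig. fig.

1030 mg

To keep the same average steady-state level, dosing rate must scale with clearance.
CL ratio = 62.4 / 100 = 0.6240
New dose (same interval) = 1650 × 0.6240 = 1030 mg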